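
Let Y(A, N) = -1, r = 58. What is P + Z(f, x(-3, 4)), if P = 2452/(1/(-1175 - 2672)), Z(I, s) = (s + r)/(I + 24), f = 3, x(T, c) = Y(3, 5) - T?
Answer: -84895576/9 ≈ -9.4328e+6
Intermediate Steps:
x(T, c) = -1 - T
Z(I, s) = (58 + s)/(24 + I) (Z(I, s) = (s + 58)/(I + 24) = (58 + s)/(24 + I))
P = -9432844 (P = 2452/(1/(-3847)) = 2452/(-1/3847) = 2452*(-3847) = -9432844)
P + Z(f, x(-3, 4)) = -9432844 + (58 + (-1 - 1*(-3)))/(24 + 3) = -9432844 + (58 + (-1 + 3))/27 = -9432844 + (58 + 2)/27 = -9432844 + (1/27)*60 = -9432844 + 20/9 = -84895576/9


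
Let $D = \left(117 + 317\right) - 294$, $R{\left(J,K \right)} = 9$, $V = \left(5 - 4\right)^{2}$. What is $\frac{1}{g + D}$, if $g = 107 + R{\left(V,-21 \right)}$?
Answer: $\frac{1}{256} \approx 0.0039063$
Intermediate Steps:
$V = 1$ ($V = 1^{2} = 1$)
$D = 140$ ($D = 434 - 294 = 140$)
$g = 116$ ($g = 107 + 9 = 116$)
$\frac{1}{g + D} = \frac{1}{116 + 140} = \frac{1}{256}$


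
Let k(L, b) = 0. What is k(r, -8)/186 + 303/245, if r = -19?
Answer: 303/245 ≈ 1.2367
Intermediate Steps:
k(r, -8)/186 + 303/245 = 0/186 + 303/245 = 0*(1/186) + 303*(1/245) = 0 + 303/245 = 303/245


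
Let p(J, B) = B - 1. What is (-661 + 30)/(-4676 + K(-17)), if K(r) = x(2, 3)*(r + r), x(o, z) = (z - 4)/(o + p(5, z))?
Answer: 1262/9335 ≈ 0.13519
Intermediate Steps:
p(J, B) = -1 + B
x(o, z) = (-4 + z)/(-1 + o + z) (x(o, z) = (z - 4)/(o + (-1 + z)) = (-4 + z)/(-1 + o + z))
K(r) = -r/2 (K(r) = ((-4 + 3)/(-1 + 2 + 3))*(r + r) = (-1/4)*(2*r) = ((¼)*(-1))*(2*r) = -r/2)
(-661 + 30)/(-4676 + K(-17)) = (-661 + 30)/(-4676 - ½*(-17)) = -631/(-4676 + 17/2) = -631/(-9335/2) = -631*(-2/9335) = 1262/9335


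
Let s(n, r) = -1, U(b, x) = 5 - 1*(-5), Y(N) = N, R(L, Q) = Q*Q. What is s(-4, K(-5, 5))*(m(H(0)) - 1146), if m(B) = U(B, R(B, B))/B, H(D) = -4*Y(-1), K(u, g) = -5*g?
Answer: 2287/2 ≈ 1143.5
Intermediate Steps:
R(L, Q) = Q²
U(b, x) = 10 (U(b, x) = 5 + 5 = 10)
H(D) = 4 (H(D) = -4*(-1) = 4)
m(B) = 10/B
s(-4, K(-5, 5))*(m(H(0)) - 1146) = -(10/4 - 1146) = -(10*(¼) - 1146) = -(5/2 - 1146) = -1*(-2287/2) = 2287/2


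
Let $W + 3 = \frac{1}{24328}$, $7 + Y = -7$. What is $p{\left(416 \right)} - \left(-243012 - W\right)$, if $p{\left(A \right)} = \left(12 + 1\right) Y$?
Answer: $\frac{5907495257}{24328} \approx 2.4283 \cdot 10^{5}$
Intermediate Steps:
$Y = -14$ ($Y = -7 - 7 = -14$)
$W = - \frac{72983}{24328}$ ($W = -3 + \frac{1}{24328} = - \frac{72983}{24328} \approx -3.0$)
$p{\left(A \right)} = -182$ ($p{\left(A \right)} = \left(12 + 1\right) \left(-14\right) = 13 \left(-14\right) = -182$)
$p{\left(416 \right)} - \left(-243012 - W\right) = -182 - \left(-243012 - - \frac{72983}{24328}\right) = -182 - \left(-243012 + \frac{72983}{24328}\right) = -182 - - \frac{5911922953}{24328} = -182 + \frac{5911922953}{24328} = \frac{5907495257}{24328}$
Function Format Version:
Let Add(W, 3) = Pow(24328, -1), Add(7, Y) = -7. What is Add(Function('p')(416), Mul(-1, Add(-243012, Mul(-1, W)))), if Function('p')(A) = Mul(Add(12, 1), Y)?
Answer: Rational(5907495257, 24328) ≈ 2.4283e+5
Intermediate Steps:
Y = -14 (Y = Add(-7, -7) = -14)
W = Rational(-72983, 24328) (W = Add(-3, Pow(24328, -1)) = Add(-3, Rational(1, 24328)) = Rational(-72983, 24328) ≈ -3.0000)
Function('p')(A) = -182 (Function('p')(A) = Mul(Add(12, 1), -14) = Mul(13, -14) = -182)
Add(Function('p')(416), Mul(-1, Add(-243012, Mul(-1, W)))) = Add(-182, Mul(-1, Add(-243012, Mul(-1, Rational(-72983, 24328))))) = Add(-182, Mul(-1, Add(-243012, Rational(72983, 24328)))) = Add(-182, Mul(-1, Rational(-5911922953, 24328))) = Add(-182, Rational(5911922953, 24328)) = Rational(5907495257, 24328)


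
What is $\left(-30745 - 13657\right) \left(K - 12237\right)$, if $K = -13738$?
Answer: $1153341950$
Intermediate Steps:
$\left(-30745 - 13657\right) \left(K - 12237\right) = \left(-30745 - 13657\right) \left(-13738 - 12237\right) = \left(-44402\right) \left(-25975\right) = 1153341950$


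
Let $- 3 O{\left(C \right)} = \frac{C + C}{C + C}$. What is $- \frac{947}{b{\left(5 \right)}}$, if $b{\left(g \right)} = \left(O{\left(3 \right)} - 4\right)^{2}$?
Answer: $- \frac{8523}{169} \approx -50.432$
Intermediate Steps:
$O{\left(C \right)} = - \frac{1}{3}$ ($O{\left(C \right)} = - \frac{\left(C + C\right) \frac{1}{C + C}}{3} = - \frac{2 C \frac{1}{2 C}}{3} = \left(- \frac{1}{3}\right) 1 = - \frac{1}{3}$)
$b{\left(g \right)} = \frac{169}{9}$ ($b{\left(g \right)} = \left(- \frac{1}{3} - 4\right)^{2} = \left(- \frac{13}{3}\right)^{2} = \frac{169}{9}$)
$- \frac{947}{b{\left(5 \right)}} = - \frac{947}{\frac{169}{9}} = \left(-947\right) \frac{9}{169} = - \frac{8523}{169}$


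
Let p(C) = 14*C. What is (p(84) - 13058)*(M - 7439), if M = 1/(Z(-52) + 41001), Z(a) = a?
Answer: 3619490206020/40949 ≈ 8.8390e+7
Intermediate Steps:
M = 1/40949 (M = 1/(-52 + 41001) = 1/40949 ≈ 2.4421e-5)
(p(84) - 13058)*(M - 7439) = (14*84 - 13058)*(1/40949 - 7439) = (1176 - 13058)*(-304619610/40949) = -11882*(-304619610/40949) = 3619490206020/40949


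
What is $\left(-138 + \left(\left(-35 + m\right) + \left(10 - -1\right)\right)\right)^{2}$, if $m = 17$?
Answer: $21025$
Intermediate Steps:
$\left(-138 + \left(\left(-35 + m\right) + \left(10 - -1\right)\right)\right)^{2} = \left(-138 + \left(\left(-35 + 17\right) + \left(10 - -1\right)\right)\right)^{2} = \left(-138 + \left(-18 + \left(10 + 1\right)\right)\right)^{2} = \left(-138 + \left(-18 + 11\right)\right)^{2} = \left(-138 - 7\right)^{2} = \left(-145\right)^{2} = 21025$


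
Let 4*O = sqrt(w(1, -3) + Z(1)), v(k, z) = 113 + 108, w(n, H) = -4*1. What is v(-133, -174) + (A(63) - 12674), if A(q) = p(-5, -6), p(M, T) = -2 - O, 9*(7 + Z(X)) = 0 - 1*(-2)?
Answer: -12455 - I*sqrt(97)/12 ≈ -12455.0 - 0.82074*I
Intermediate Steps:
w(n, H) = -4
Z(X) = -61/9 (Z(X) = -7 + (0 - 1*(-2))/9 = -7 + (0 + 2)/9 = -7 + (1/9)*2 = -7 + 2/9 = -61/9)
v(k, z) = 221
O = I*sqrt(97)/12 (O = sqrt(-4 - 61/9)/4 = sqrt(-97/9)/4 = (I*sqrt(97)/3)/4 = I*sqrt(97)/12 ≈ 0.82074*I)
p(M, T) = -2 - I*sqrt(97)/12
A(q) = -2 - I*sqrt(97)/12
v(-133, -174) + (A(63) - 12674) = 221 + ((-2 - I*sqrt(97)/12) - 12674) = 221 + (-12676 - I*sqrt(97)/12) = -12455 - I*sqrt(97)/12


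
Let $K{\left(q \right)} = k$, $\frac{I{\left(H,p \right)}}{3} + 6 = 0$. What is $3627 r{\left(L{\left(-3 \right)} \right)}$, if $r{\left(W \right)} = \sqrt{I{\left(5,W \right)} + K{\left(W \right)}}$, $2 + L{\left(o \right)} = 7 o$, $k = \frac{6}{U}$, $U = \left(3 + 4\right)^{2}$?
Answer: $\frac{7254 i \sqrt{219}}{7} \approx 15336.0 i$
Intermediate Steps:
$U = 49$ ($U = 7^{2} = 49$)
$I{\left(H,p \right)} = -18$ ($I{\left(H,p \right)} = -18 + 3 \cdot 0 = -18 + 0 = -18$)
$k = \frac{6}{49} \approx 0.12245$
$K{\left(q \right)} = \frac{6}{49}$
$L{\left(o \right)} = -2 + 7 o$
$r{\left(W \right)} = \frac{2 i \sqrt{219}}{7}$ ($r{\left(W \right)} = \sqrt{-18 + \frac{6}{49}} = \sqrt{- \frac{876}{49}} = \frac{2 i \sqrt{219}}{7}$)
$3627 r{\left(L{\left(-3 \right)} \right)} = 3627 \frac{2 i \sqrt{219}}{7} = \frac{7254 i \sqrt{219}}{7}$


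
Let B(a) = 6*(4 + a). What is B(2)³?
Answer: 46656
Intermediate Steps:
B(a) = 24 + 6*a
B(2)³ = (24 + 6*2)³ = (24 + 12)³ = 36³ = 46656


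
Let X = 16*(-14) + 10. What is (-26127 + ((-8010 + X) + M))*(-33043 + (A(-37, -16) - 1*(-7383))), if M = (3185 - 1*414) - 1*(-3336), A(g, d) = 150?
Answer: 720504440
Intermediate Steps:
M = 6107 (M = (3185 - 414) + 3336 = 2771 + 3336 = 6107)
X = -214 (X = -224 + 10 = -214)
(-26127 + ((-8010 + X) + M))*(-33043 + (A(-37, -16) - 1*(-7383))) = (-26127 + ((-8010 - 214) + 6107))*(-33043 + (150 - 1*(-7383))) = (-26127 + (-8224 + 6107))*(-33043 + (150 + 7383)) = (-26127 - 2117)*(-33043 + 7533) = -28244*(-25510) = 720504440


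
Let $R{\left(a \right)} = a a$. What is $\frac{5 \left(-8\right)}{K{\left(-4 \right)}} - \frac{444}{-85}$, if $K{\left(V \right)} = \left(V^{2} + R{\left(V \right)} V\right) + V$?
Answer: $\frac{6622}{1105} \approx 5.9928$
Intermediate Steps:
$R{\left(a \right)} = a^{2}$
$K{\left(V \right)} = V + V^{2} + V^{3}$ ($K{\left(V \right)} = \left(V^{2} + V^{2} V\right) + V = \left(V^{2} + V^{3}\right) + V = V + V^{2} + V^{3}$)
$\frac{5 \left(-8\right)}{K{\left(-4 \right)}} - \frac{444}{-85} = \frac{5 \left(-8\right)}{\left(-4\right) \left(1 - 4 + \left(-4\right)^{2}\right)} - \frac{444}{-85} = - \frac{40}{\left(-4\right) \left(1 - 4 + 16\right)} - - \frac{444}{85} = - \frac{40}{\left(-4\right) 13} + \frac{444}{85} = - \frac{40}{-52} + \frac{444}{85} = \left(-40\right) \left(- \frac{1}{52}\right) + \frac{444}{85} = \frac{10}{13} + \frac{444}{85} = \frac{6622}{1105}$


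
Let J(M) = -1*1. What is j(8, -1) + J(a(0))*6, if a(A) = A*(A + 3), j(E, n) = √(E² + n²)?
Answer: -6 + √65 ≈ 2.0623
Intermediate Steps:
a(A) = A*(3 + A)
J(M) = -1
j(8, -1) + J(a(0))*6 = √(8² + (-1)²) - 1*6 = √(64 + 1) - 6 = √65 - 6 = -6 + √65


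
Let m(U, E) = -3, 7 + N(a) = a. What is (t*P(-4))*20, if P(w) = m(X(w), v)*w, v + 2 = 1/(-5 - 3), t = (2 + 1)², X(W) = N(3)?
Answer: 2160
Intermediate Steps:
N(a) = -7 + a
X(W) = -4 (X(W) = -7 + 3 = -4)
t = 9 (t = 3² = 9)
v = -17/8 (v = -2 + 1/(-5 - 3) = -2 + 1/(-8) = -2 - ⅛ = -17/8 ≈ -2.1250)
P(w) = -3*w
(t*P(-4))*20 = (9*(-3*(-4)))*20 = (9*12)*20 = 108*20 = 2160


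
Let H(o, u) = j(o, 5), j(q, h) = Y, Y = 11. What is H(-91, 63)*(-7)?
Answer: -77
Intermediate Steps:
j(q, h) = 11
H(o, u) = 11
H(-91, 63)*(-7) = 11*(-7) = -77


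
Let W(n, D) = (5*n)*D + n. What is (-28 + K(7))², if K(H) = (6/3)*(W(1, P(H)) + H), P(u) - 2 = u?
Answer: 6084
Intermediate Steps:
P(u) = 2 + u
W(n, D) = n + 5*D*n (W(n, D) = 5*D*n + n = n + 5*D*n)
K(H) = 22 + 12*H (K(H) = (6/3)*(1*(1 + 5*(2 + H)) + H) = (6*(⅓))*(1*(1 + (10 + 5*H)) + H) = 2*(1*(11 + 5*H) + H) = 2*((11 + 5*H) + H) = 2*(11 + 6*H) = 22 + 12*H)
(-28 + K(7))² = (-28 + (22 + 12*7))² = (-28 + (22 + 84))² = (-28 + 106)² = 78² = 6084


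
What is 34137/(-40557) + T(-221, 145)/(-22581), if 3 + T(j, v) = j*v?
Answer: 176307713/305272539 ≈ 0.57754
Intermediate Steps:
T(j, v) = -3 + j*v
34137/(-40557) + T(-221, 145)/(-22581) = 34137/(-40557) + (-3 - 221*145)/(-22581) = 34137*(-1/40557) + (-3 - 32045)*(-1/22581) = -11379/13519 - 32048*(-1/22581) = -11379/13519 + 32048/22581 = 176307713/305272539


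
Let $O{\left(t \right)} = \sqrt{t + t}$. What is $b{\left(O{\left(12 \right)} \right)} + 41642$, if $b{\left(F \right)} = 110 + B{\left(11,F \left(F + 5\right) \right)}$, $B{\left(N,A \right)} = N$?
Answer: $41763$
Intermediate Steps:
$O{\left(t \right)} = \sqrt{2} \sqrt{t}$ ($O{\left(t \right)} = \sqrt{2 t} = \sqrt{2} \sqrt{t}$)
$b{\left(F \right)} = 121$ ($b{\left(F \right)} = 110 + 11 = 121$)
$b{\left(O{\left(12 \right)} \right)} + 41642 = 121 + 41642 = 41763$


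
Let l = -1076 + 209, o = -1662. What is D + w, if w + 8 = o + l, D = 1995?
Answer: -542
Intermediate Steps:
l = -867
w = -2537 (w = -8 + (-1662 - 867) = -8 - 2529 = -2537)
D + w = 1995 - 2537 = -542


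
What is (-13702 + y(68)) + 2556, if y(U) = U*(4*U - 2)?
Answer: 7214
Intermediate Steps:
y(U) = U*(-2 + 4*U)
(-13702 + y(68)) + 2556 = (-13702 + 2*68*(-1 + 2*68)) + 2556 = (-13702 + 2*68*(-1 + 136)) + 2556 = (-13702 + 2*68*135) + 2556 = (-13702 + 18360) + 2556 = 4658 + 2556 = 7214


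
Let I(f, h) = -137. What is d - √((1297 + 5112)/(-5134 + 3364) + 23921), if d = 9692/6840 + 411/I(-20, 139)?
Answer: -2707/1710 - √74930756970/1770 ≈ -156.24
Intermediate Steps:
d = -2707/1710 (d = 9692/6840 + 411/(-137) = 9692*(1/6840) + 411*(-1/137) = 2423/1710 - 3 = -2707/1710 ≈ -1.5830)
d - √((1297 + 5112)/(-5134 + 3364) + 23921) = -2707/1710 - √((1297 + 5112)/(-5134 + 3364) + 23921) = -2707/1710 - √(6409/(-1770) + 23921) = -2707/1710 - √(6409*(-1/1770) + 23921) = -2707/1710 - √(-6409/1770 + 23921) = -2707/1710 - √(42333761/1770) = -2707/1710 - √74930756970/1770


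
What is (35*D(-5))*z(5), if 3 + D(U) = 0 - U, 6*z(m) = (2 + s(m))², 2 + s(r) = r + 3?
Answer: 2240/3 ≈ 746.67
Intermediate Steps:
s(r) = 1 + r (s(r) = -2 + (r + 3) = -2 + (3 + r) = 1 + r)
z(m) = (3 + m)²/6 (z(m) = (2 + (1 + m))²/6 = (3 + m)²/6)
D(U) = -3 - U (D(U) = -3 + (0 - U) = -3 - U)
(35*D(-5))*z(5) = (35*(-3 - 1*(-5)))*((3 + 5)²/6) = (35*(-3 + 5))*((⅙)*8²) = (35*2)*((⅙)*64) = 70*(32/3) = 2240/3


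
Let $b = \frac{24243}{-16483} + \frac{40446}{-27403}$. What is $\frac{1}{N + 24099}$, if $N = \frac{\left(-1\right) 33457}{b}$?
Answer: $\frac{1331002347}{47187805404946} \approx 2.8207 \cdot 10^{-5}$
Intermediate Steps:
$b = - \frac{1331002347}{451683649}$ ($b = 24243 \left(- \frac{1}{16483}\right) + 40446 \left(- \frac{1}{27403}\right) = - \frac{24243}{16483} - \frac{40446}{27403} = - \frac{1331002347}{451683649} \approx -2.9468$)
$N = \frac{15111979844593}{1331002347}$ ($N = \frac{\left(-1\right) 33457}{- \frac{1331002347}{451683649}} = \left(-33457\right) \left(- \frac{451683649}{1331002347}\right) = \frac{15111979844593}{1331002347} \approx 11354.0$)
$\frac{1}{N + 24099} = \frac{1}{\frac{15111979844593}{1331002347} + 24099} = \frac{1}{\frac{47187805404946}{1331002347}} = \frac{1331002347}{47187805404946}$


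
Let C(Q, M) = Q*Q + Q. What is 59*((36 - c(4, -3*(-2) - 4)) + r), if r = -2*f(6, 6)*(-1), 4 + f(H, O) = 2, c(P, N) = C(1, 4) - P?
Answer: 2006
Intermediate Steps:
C(Q, M) = Q + Q² (C(Q, M) = Q² + Q = Q + Q²)
c(P, N) = 2 - P (c(P, N) = 1*(1 + 1) - P = 1*2 - P = 2 - P)
f(H, O) = -2 (f(H, O) = -4 + 2 = -2)
r = -4 (r = -2*(-2)*(-1) = 4*(-1) = -4)
59*((36 - c(4, -3*(-2) - 4)) + r) = 59*((36 - (2 - 1*4)) - 4) = 59*((36 - (2 - 4)) - 4) = 59*((36 - 1*(-2)) - 4) = 59*((36 + 2) - 4) = 59*(38 - 4) = 59*34 = 2006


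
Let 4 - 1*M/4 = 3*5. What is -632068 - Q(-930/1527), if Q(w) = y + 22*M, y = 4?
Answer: -631104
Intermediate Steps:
M = -44 (M = 16 - 12*5 = 16 - 4*15 = 16 - 60 = -44)
Q(w) = -964 (Q(w) = 4 + 22*(-44) = 4 - 968 = -964)
-632068 - Q(-930/1527) = -632068 - 1*(-964) = -632068 + 964 = -631104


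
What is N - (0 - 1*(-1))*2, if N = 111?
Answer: 109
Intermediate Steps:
N - (0 - 1*(-1))*2 = 111 - (0 - 1*(-1))*2 = 111 - (0 + 1)*2 = 111 - 2 = 109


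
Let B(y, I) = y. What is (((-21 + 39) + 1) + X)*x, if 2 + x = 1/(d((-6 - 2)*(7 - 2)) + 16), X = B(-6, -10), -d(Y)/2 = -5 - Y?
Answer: -1417/54 ≈ -26.241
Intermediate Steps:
d(Y) = 10 + 2*Y (d(Y) = -2*(-5 - Y) = 10 + 2*Y)
X = -6
x = -109/54 (x = -2 + 1/((10 + 2*((-6 - 2)*(7 - 2))) + 16) = -2 + 1/((10 + 2*(-8*5)) + 16) = -2 + 1/((10 + 2*(-40)) + 16) = -2 + 1/((10 - 80) + 16) = -2 + 1/(-70 + 16) = -2 + 1/(-54) = -2 - 1/54 = -109/54 ≈ -2.0185)
(((-21 + 39) + 1) + X)*x = (((-21 + 39) + 1) - 6)*(-109/54) = ((18 + 1) - 6)*(-109/54) = (19 - 6)*(-109/54) = 13*(-109/54) = -1417/54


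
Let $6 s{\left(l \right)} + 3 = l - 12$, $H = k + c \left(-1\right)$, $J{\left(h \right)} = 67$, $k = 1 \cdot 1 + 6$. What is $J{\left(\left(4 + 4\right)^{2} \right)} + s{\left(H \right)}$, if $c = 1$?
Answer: $\frac{131}{2} \approx 65.5$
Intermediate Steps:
$k = 7$ ($k = 1 + 6 = 7$)
$H = 6$ ($H = 7 + 1 \left(-1\right) = 7 - 1 = 6$)
$s{\left(l \right)} = - \frac{5}{2} + \frac{l}{6}$ ($s{\left(l \right)} = - \frac{1}{2} + \frac{l - 12}{6} = - \frac{1}{2} + \frac{-12 + l}{6} = - \frac{1}{2} + \left(-2 + \frac{l}{6}\right) = - \frac{5}{2} + \frac{l}{6}$)
$J{\left(\left(4 + 4\right)^{2} \right)} + s{\left(H \right)} = 67 + \left(- \frac{5}{2} + \frac{1}{6} \cdot 6\right) = 67 + \left(- \frac{5}{2} + 1\right) = 67 - \frac{3}{2} = \frac{131}{2}$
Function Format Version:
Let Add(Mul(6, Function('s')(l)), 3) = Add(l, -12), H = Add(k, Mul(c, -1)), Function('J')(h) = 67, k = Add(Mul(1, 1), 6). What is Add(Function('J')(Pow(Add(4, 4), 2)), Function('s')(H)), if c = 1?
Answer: Rational(131, 2) ≈ 65.500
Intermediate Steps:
k = 7 (k = Add(1, 6) = 7)
H = 6 (H = Add(7, Mul(1, -1)) = Add(7, -1) = 6)
Function('s')(l) = Add(Rational(-5, 2), Mul(Rational(1, 6), l)) (Function('s')(l) = Add(Rational(-1, 2), Mul(Rational(1, 6), Add(l, -12))) = Add(Rational(-1, 2), Mul(Rational(1, 6), Add(-12, l))) = Add(Rational(-1, 2), Add(-2, Mul(Rational(1, 6), l))) = Add(Rational(-5, 2), Mul(Rational(1, 6), l)))
Add(Function('J')(Pow(Add(4, 4), 2)), Function('s')(H)) = Add(67, Add(Rational(-5, 2), Mul(Rational(1, 6), 6))) = Add(67, Add(Rational(-5, 2), 1)) = Add(67, Rational(-3, 2)) = Rational(131, 2)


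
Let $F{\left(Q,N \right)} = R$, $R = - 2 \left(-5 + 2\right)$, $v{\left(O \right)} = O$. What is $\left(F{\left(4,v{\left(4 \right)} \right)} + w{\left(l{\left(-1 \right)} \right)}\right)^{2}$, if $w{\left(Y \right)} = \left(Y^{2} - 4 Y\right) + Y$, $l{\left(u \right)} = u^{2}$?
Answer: $16$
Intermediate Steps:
$R = 6$ ($R = \left(-2\right) \left(-3\right) = 6$)
$F{\left(Q,N \right)} = 6$
$w{\left(Y \right)} = Y^{2} - 3 Y$
$\left(F{\left(4,v{\left(4 \right)} \right)} + w{\left(l{\left(-1 \right)} \right)}\right)^{2} = \left(6 + \left(-1\right)^{2} \left(-3 + \left(-1\right)^{2}\right)\right)^{2} = \left(6 + 1 \left(-3 + 1\right)\right)^{2} = \left(6 + 1 \left(-2\right)\right)^{2} = \left(6 - 2\right)^{2} = 4^{2} = 16$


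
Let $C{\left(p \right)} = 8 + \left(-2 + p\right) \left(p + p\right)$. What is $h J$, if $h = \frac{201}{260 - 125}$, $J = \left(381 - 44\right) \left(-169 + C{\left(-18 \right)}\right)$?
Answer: $\frac{12621661}{45} \approx 2.8048 \cdot 10^{5}$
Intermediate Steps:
$C{\left(p \right)} = 8 + 2 p \left(-2 + p\right)$ ($C{\left(p \right)} = 8 + \left(-2 + p\right) 2 p = 8 + 2 p \left(-2 + p\right)$)
$J = 188383$ ($J = \left(381 - 44\right) \left(-169 + \left(8 - -72 + 2 \left(-18\right)^{2}\right)\right) = 337 \left(-169 + \left(8 + 72 + 2 \cdot 324\right)\right) = 337 \left(-169 + \left(8 + 72 + 648\right)\right) = 337 \left(-169 + 728\right) = 337 \cdot 559 = 188383$)
$h = \frac{67}{45}$ ($h = \frac{201}{135} = 201 \cdot \frac{1}{135} = \frac{67}{45} \approx 1.4889$)
$h J = \frac{67}{45} \cdot 188383 = \frac{12621661}{45}$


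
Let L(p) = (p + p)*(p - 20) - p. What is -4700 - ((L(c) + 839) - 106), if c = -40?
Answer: -10273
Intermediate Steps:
L(p) = -p + 2*p*(-20 + p) (L(p) = (2*p)*(-20 + p) - p = 2*p*(-20 + p) - p = -p + 2*p*(-20 + p))
-4700 - ((L(c) + 839) - 106) = -4700 - ((-40*(-41 + 2*(-40)) + 839) - 106) = -4700 - ((-40*(-41 - 80) + 839) - 106) = -4700 - ((-40*(-121) + 839) - 106) = -4700 - ((4840 + 839) - 106) = -4700 - (5679 - 106) = -4700 - 1*5573 = -4700 - 5573 = -10273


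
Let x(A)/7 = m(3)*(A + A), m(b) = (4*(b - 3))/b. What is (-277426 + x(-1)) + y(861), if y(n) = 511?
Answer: -276915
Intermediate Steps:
m(b) = (-12 + 4*b)/b (m(b) = (4*(-3 + b))/b = (-12 + 4*b)/b)
x(A) = 0 (x(A) = 7*((4 - 12/3)*(A + A)) = 7*((4 - 12*⅓)*(2*A)) = 7*((4 - 4)*(2*A)) = 7*(0*(2*A)) = 7*0 = 0)
(-277426 + x(-1)) + y(861) = (-277426 + 0) + 511 = -277426 + 511 = -276915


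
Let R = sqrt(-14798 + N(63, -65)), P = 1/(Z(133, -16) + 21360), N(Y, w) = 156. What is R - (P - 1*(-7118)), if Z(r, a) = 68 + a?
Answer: -152410617/21412 + I*sqrt(14642) ≈ -7118.0 + 121.0*I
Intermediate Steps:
P = 1/21412 (P = 1/((68 - 16) + 21360) = 1/(52 + 21360) = 1/21412 ≈ 4.6703e-5)
R = I*sqrt(14642) (R = sqrt(-14798 + 156) = sqrt(-14642) = I*sqrt(14642) ≈ 121.0*I)
R - (P - 1*(-7118)) = I*sqrt(14642) - (1/21412 - 1*(-7118)) = I*sqrt(14642) - (1/21412 + 7118) = I*sqrt(14642) - 1*152410617/21412 = I*sqrt(14642) - 152410617/21412 = -152410617/21412 + I*sqrt(14642)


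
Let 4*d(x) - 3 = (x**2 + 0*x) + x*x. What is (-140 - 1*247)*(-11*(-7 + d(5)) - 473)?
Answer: 838629/4 ≈ 2.0966e+5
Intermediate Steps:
d(x) = 3/4 + x**2/2 (d(x) = 3/4 + ((x**2 + 0*x) + x*x)/4 = 3/4 + ((x**2 + 0) + x**2)/4 = 3/4 + (x**2 + x**2)/4 = 3/4 + (2*x**2)/4 = 3/4 + x**2/2)
(-140 - 1*247)*(-11*(-7 + d(5)) - 473) = (-140 - 1*247)*(-11*(-7 + (3/4 + (1/2)*5**2)) - 473) = (-140 - 247)*(-11*(-7 + (3/4 + (1/2)*25)) - 473) = -387*(-11*(-7 + (3/4 + 25/2)) - 473) = -387*(-11*(-7 + 53/4) - 473) = -387*(-11*25/4 - 473) = -387*(-275/4 - 473) = -387*(-2167/4) = 838629/4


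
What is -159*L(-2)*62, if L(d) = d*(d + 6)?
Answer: 78864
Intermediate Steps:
L(d) = d*(6 + d)
-159*L(-2)*62 = -(-318)*(6 - 2)*62 = -(-318)*4*62 = -159*(-8)*62 = 1272*62 = 78864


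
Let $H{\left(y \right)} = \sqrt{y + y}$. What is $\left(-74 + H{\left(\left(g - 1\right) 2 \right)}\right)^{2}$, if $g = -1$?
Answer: $5468 - 296 i \sqrt{2} \approx 5468.0 - 418.61 i$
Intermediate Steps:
$H{\left(y \right)} = \sqrt{2} \sqrt{y}$ ($H{\left(y \right)} = \sqrt{2 y} = \sqrt{2} \sqrt{y}$)
$\left(-74 + H{\left(\left(g - 1\right) 2 \right)}\right)^{2} = \left(-74 + \sqrt{2} \sqrt{\left(-1 - 1\right) 2}\right)^{2} = \left(-74 + \sqrt{2} \sqrt{\left(-2\right) 2}\right)^{2} = \left(-74 + \sqrt{2} \sqrt{-4}\right)^{2} = \left(-74 + \sqrt{2} \cdot 2 i\right)^{2} = \left(-74 + 2 i \sqrt{2}\right)^{2}$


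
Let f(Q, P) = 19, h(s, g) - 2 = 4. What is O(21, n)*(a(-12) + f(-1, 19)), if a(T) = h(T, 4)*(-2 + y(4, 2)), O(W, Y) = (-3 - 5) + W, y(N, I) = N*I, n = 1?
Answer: 715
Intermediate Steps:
h(s, g) = 6 (h(s, g) = 2 + 4 = 6)
y(N, I) = I*N
O(W, Y) = -8 + W
a(T) = 36 (a(T) = 6*(-2 + 2*4) = 6*(-2 + 8) = 6*6 = 36)
O(21, n)*(a(-12) + f(-1, 19)) = (-8 + 21)*(36 + 19) = 13*55 = 715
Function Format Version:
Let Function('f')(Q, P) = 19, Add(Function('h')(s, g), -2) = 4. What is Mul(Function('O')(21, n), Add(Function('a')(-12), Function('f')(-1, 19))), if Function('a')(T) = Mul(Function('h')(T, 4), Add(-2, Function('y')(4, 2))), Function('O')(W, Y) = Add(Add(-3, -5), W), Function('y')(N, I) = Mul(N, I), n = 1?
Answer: 715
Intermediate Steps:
Function('h')(s, g) = 6 (Function('h')(s, g) = Add(2, 4) = 6)
Function('y')(N, I) = Mul(I, N)
Function('O')(W, Y) = Add(-8, W)
Function('a')(T) = 36 (Function('a')(T) = Mul(6, Add(-2, Mul(2, 4))) = Mul(6, Add(-2, 8)) = Mul(6, 6) = 36)
Mul(Function('O')(21, n), Add(Function('a')(-12), Function('f')(-1, 19))) = Mul(Add(-8, 21), Add(36, 19)) = Mul(13, 55) = 715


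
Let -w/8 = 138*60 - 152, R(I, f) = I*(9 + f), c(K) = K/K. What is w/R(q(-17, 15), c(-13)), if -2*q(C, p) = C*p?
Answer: -65024/1275 ≈ -50.999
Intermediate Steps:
c(K) = 1
q(C, p) = -C*p/2
w = -65024 (w = -8*(138*60 - 152) = -8*(8280 - 152) = -8*8128 = -65024)
w/R(q(-17, 15), c(-13)) = -65024*2/(255*(9 + 1)) = -65024/((255/2)*10) = -65024/1275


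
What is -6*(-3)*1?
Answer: 18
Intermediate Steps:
-6*(-3)*1 = 18*1 = 18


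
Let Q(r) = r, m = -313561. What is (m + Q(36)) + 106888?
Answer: -206637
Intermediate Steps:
(m + Q(36)) + 106888 = (-313561 + 36) + 106888 = -313525 + 106888 = -206637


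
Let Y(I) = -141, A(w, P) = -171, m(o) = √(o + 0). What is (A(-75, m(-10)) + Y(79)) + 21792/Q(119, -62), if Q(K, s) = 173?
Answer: -32184/173 ≈ -186.03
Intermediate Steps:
m(o) = √o
(A(-75, m(-10)) + Y(79)) + 21792/Q(119, -62) = (-171 - 141) + 21792/173 = -312 + 21792*(1/173) = -312 + 21792/173 = -32184/173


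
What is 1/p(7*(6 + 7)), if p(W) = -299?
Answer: -1/299 ≈ -0.0033445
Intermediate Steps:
1/p(7*(6 + 7)) = 1/(-299) = -1/299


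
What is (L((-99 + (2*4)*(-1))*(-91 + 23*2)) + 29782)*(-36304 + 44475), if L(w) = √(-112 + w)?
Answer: 243348722 + 8171*√4703 ≈ 2.4391e+8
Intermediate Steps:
(L((-99 + (2*4)*(-1))*(-91 + 23*2)) + 29782)*(-36304 + 44475) = (√(-112 + (-99 + (2*4)*(-1))*(-91 + 23*2)) + 29782)*(-36304 + 44475) = (√(-112 + (-99 + 8*(-1))*(-91 + 46)) + 29782)*8171 = (√(-112 + (-99 - 8)*(-45)) + 29782)*8171 = (√(-112 - 107*(-45)) + 29782)*8171 = (√(-112 + 4815) + 29782)*8171 = (√4703 + 29782)*8171 = (29782 + √4703)*8171 = 243348722 + 8171*√4703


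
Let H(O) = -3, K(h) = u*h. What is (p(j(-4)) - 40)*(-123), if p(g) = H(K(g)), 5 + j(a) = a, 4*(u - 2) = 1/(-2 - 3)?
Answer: 5289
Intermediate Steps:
u = 39/20 (u = 2 + 1/(4*(-2 - 3)) = 2 + (¼)/(-5) = 2 + (¼)*(-⅕) = 2 - 1/20 = 39/20 ≈ 1.9500)
j(a) = -5 + a
K(h) = 39*h/20
p(g) = -3
(p(j(-4)) - 40)*(-123) = (-3 - 40)*(-123) = -43*(-123) = 5289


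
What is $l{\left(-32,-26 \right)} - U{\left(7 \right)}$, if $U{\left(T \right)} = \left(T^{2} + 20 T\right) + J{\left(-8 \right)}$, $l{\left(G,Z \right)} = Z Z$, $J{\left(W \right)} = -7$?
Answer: $494$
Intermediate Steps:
$l{\left(G,Z \right)} = Z^{2}$
$U{\left(T \right)} = -7 + T^{2} + 20 T$ ($U{\left(T \right)} = \left(T^{2} + 20 T\right) - 7 = -7 + T^{2} + 20 T$)
$l{\left(-32,-26 \right)} - U{\left(7 \right)} = \left(-26\right)^{2} - \left(-7 + 7^{2} + 20 \cdot 7\right) = 676 - \left(-7 + 49 + 140\right) = 676 - 182 = 494$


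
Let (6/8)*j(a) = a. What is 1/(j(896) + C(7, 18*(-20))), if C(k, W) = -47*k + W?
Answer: 3/1517 ≈ 0.0019776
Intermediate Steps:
j(a) = 4*a/3
C(k, W) = W - 47*k
1/(j(896) + C(7, 18*(-20))) = 1/((4/3)*896 + (18*(-20) - 47*7)) = 1/(3584/3 + (-360 - 329)) = 1/(3584/3 - 689) = 1/(1517/3) = 3/1517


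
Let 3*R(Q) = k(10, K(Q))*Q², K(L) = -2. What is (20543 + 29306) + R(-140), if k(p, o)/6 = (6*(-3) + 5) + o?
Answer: -538151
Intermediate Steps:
k(p, o) = -78 + 6*o (k(p, o) = 6*((6*(-3) + 5) + o) = 6*((-18 + 5) + o) = 6*(-13 + o) = -78 + 6*o)
R(Q) = -30*Q² (R(Q) = ((-78 + 6*(-2))*Q²)/3 = ((-78 - 12)*Q²)/3 = (-90*Q²)/3 = -30*Q²)
(20543 + 29306) + R(-140) = (20543 + 29306) - 30*(-140)² = 49849 - 30*19600 = 49849 - 588000 = -538151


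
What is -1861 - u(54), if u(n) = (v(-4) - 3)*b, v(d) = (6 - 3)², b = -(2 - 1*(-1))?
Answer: -1843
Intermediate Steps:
b = -3 (b = -(2 + 1) = -1*3 = -3)
v(d) = 9 (v(d) = 3² = 9)
u(n) = -18 (u(n) = (9 - 3)*(-3) = 6*(-3) = -18)
-1861 - u(54) = -1861 - 1*(-18) = -1861 + 18 = -1843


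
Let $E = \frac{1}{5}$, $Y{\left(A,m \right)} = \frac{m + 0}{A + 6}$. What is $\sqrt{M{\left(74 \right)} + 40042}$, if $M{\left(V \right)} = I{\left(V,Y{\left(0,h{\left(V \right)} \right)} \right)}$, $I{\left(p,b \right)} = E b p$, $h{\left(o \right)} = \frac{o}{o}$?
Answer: $\frac{\sqrt{9010005}}{15} \approx 200.11$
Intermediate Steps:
$h{\left(o \right)} = 1$
$Y{\left(A,m \right)} = \frac{m}{6 + A}$
$E = \frac{1}{5} \approx 0.2$
$I{\left(p,b \right)} = \frac{b p}{5}$ ($I{\left(p,b \right)} = \frac{b}{5} p = \frac{b p}{5}$)
$M{\left(V \right)} = \frac{V}{30}$ ($M{\left(V \right)} = \frac{1 \frac{1}{6 + 0} V}{5} = \frac{1 \cdot \frac{1}{6} V}{5} = \frac{1}{5} \cdot \frac{1}{6} V = \frac{V}{30}$)
$\sqrt{M{\left(74 \right)} + 40042} = \sqrt{\frac{1}{30} \cdot 74 + 40042} = \sqrt{\frac{37}{15} + 40042} = \sqrt{\frac{600667}{15}} = \frac{\sqrt{9010005}}{15}$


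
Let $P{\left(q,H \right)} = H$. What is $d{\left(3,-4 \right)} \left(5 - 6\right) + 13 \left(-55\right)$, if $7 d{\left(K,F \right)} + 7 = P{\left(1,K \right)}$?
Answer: $- \frac{5001}{7} \approx -714.43$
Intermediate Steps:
$d{\left(K,F \right)} = -1 + \frac{K}{7}$
$d{\left(3,-4 \right)} \left(5 - 6\right) + 13 \left(-55\right) = \left(-1 + \frac{1}{7} \cdot 3\right) \left(5 - 6\right) + 13 \left(-55\right) = \left(-1 + \frac{3}{7}\right) \left(-1\right) - 715 = \left(- \frac{4}{7}\right) \left(-1\right) - 715 = \frac{4}{7} - 715 = - \frac{5001}{7}$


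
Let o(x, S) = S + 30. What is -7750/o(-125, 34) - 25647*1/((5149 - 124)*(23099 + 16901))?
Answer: -8113289799/67000000 ≈ -121.09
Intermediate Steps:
o(x, S) = 30 + S
-7750/o(-125, 34) - 25647*1/((5149 - 124)*(23099 + 16901)) = -7750/(30 + 34) - 25647*1/((5149 - 124)*(23099 + 16901)) = -7750/64 - 25647/(5025*40000) = -7750*1/64 - 25647/201000000 = -3875/32 - 25647*1/201000000 = -3875/32 - 8549/67000000 = -8113289799/67000000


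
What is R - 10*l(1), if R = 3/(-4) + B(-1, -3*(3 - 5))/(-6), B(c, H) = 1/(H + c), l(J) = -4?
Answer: 2353/60 ≈ 39.217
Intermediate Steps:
R = -47/60 (R = 3/(-4) + 1/(-3*(3 - 5) - 1*(-6)) = 3*(-¼) - ⅙/(-3*(-2) - 1) = -¾ - ⅙/(6 - 1) = -¾ - ⅙/5 = -¾ + (⅕)*(-⅙) = -¾ - 1/30 = -47/60 ≈ -0.78333)
R - 10*l(1) = -47/60 - 10*(-4) = -47/60 + 40 = 2353/60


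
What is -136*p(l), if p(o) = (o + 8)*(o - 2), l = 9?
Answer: -16184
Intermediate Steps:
p(o) = (-2 + o)*(8 + o) (p(o) = (8 + o)*(-2 + o) = (-2 + o)*(8 + o))
-136*p(l) = -136*(-16 + 9² + 6*9) = -136*(-16 + 81 + 54) = -136*119 = -16184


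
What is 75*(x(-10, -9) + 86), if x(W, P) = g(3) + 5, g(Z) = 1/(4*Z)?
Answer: 27325/4 ≈ 6831.3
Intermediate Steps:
g(Z) = 1/(4*Z)
x(W, P) = 61/12 (x(W, P) = (¼)/3 + 5 = (¼)*(⅓) + 5 = 1/12 + 5 = 61/12)
75*(x(-10, -9) + 86) = 75*(61/12 + 86) = 75*(1093/12) = 27325/4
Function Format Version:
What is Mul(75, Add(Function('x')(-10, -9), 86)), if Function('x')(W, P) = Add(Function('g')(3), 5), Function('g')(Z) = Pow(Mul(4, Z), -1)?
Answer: Rational(27325, 4) ≈ 6831.3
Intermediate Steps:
Function('g')(Z) = Mul(Rational(1, 4), Pow(Z, -1))
Function('x')(W, P) = Rational(61, 12) (Function('x')(W, P) = Add(Mul(Rational(1, 4), Pow(3, -1)), 5) = Add(Mul(Rational(1, 4), Rational(1, 3)), 5) = Add(Rational(1, 12), 5) = Rational(61, 12))
Mul(75, Add(Function('x')(-10, -9), 86)) = Mul(75, Add(Rational(61, 12), 86)) = Mul(75, Rational(1093, 12)) = Rational(27325, 4)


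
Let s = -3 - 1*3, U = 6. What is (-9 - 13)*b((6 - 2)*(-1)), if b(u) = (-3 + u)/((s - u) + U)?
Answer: 77/2 ≈ 38.500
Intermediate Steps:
s = -6 (s = -3 - 3 = -6)
b(u) = -(-3 + u)/u (b(u) = (-3 + u)/((-6 - u) + 6) = (-3 + u)/((-u)) = (-3 + u)*(-1/u) = -(-3 + u)/u)
(-9 - 13)*b((6 - 2)*(-1)) = (-9 - 13)*((3 - (6 - 2)*(-1))/(((6 - 2)*(-1)))) = -22*(3 - 4*(-1))/(4*(-1)) = -22*(3 - 1*(-4))/(-4) = -(-11)*(3 + 4)/2 = -(-11)*7/2 = -22*(-7/4) = 77/2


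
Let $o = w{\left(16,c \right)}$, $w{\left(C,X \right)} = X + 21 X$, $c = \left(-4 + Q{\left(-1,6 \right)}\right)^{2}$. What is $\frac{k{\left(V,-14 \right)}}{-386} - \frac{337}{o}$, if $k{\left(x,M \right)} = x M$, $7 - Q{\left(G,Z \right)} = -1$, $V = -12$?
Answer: $- \frac{94609}{67936} \approx -1.3926$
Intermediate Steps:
$Q{\left(G,Z \right)} = 8$ ($Q{\left(G,Z \right)} = 7 - -1 = 7 + 1 = 8$)
$k{\left(x,M \right)} = M x$
$c = 16$ ($c = \left(-4 + 8\right)^{2} = 4^{2} = 16$)
$w{\left(C,X \right)} = 22 X$
$o = 352$ ($o = 22 \cdot 16 = 352$)
$\frac{k{\left(V,-14 \right)}}{-386} - \frac{337}{o} = \frac{\left(-14\right) \left(-12\right)}{-386} - \frac{337}{352} = 168 \left(- \frac{1}{386}\right) - \frac{337}{352} = - \frac{84}{193} - \frac{337}{352} = - \frac{94609}{67936}$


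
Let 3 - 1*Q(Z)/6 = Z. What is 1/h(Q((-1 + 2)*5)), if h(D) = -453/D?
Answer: 4/151 ≈ 0.026490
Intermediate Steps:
Q(Z) = 18 - 6*Z
1/h(Q((-1 + 2)*5)) = 1/(-453/(18 - 6*(-1 + 2)*5)) = 1/(-453/(18 - 6*5)) = 1/(-453/(18 - 30)) = 1/(-453/(-12)) = 1/(-453*(-1/12)) = 1/(151/4) = 4/151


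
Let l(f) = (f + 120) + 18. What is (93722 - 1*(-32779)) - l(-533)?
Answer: 126896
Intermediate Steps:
l(f) = 138 + f (l(f) = (120 + f) + 18 = 138 + f)
(93722 - 1*(-32779)) - l(-533) = (93722 - 1*(-32779)) - (138 - 533) = (93722 + 32779) - 1*(-395) = 126501 + 395 = 126896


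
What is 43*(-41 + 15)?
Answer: -1118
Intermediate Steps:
43*(-41 + 15) = 43*(-26) = -1118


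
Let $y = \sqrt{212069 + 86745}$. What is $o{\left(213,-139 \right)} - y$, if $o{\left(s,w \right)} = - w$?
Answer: $139 - \sqrt{298814} \approx -407.64$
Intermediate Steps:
$y = \sqrt{298814} \approx 546.64$
$o{\left(213,-139 \right)} - y = \left(-1\right) \left(-139\right) - \sqrt{298814} = 139 - \sqrt{298814}$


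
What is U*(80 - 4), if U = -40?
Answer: -3040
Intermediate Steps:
U*(80 - 4) = -40*(80 - 4) = -40*76 = -3040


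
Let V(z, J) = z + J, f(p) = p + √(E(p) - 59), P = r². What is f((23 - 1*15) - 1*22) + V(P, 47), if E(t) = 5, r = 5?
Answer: 58 + 3*I*√6 ≈ 58.0 + 7.3485*I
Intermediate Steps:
P = 25 (P = 5² = 25)
f(p) = p + 3*I*√6 (f(p) = p + √(5 - 59) = p + √(-54) = p + 3*I*√6)
V(z, J) = J + z
f((23 - 1*15) - 1*22) + V(P, 47) = (((23 - 1*15) - 1*22) + 3*I*√6) + (47 + 25) = (((23 - 15) - 22) + 3*I*√6) + 72 = ((8 - 22) + 3*I*√6) + 72 = (-14 + 3*I*√6) + 72 = 58 + 3*I*√6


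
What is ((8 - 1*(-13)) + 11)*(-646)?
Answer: -20672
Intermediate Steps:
((8 - 1*(-13)) + 11)*(-646) = ((8 + 13) + 11)*(-646) = (21 + 11)*(-646) = 32*(-646) = -20672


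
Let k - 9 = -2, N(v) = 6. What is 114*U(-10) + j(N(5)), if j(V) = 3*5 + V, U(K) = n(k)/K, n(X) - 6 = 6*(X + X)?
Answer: -1005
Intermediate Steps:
k = 7 (k = 9 - 2 = 7)
n(X) = 6 + 12*X (n(X) = 6 + 6*(X + X) = 6 + 6*(2*X) = 6 + 12*X)
U(K) = 90/K (U(K) = (6 + 12*7)/K = (6 + 84)/K = 90/K)
j(V) = 15 + V
114*U(-10) + j(N(5)) = 114*(90/(-10)) + (15 + 6) = 114*(90*(-1/10)) + 21 = 114*(-9) + 21 = -1026 + 21 = -1005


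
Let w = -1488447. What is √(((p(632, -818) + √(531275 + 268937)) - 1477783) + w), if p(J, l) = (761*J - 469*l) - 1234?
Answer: √(-2102870 + 2*√200053) ≈ 1449.8*I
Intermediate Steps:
p(J, l) = -1234 - 469*l + 761*J (p(J, l) = (-469*l + 761*J) - 1234 = -1234 - 469*l + 761*J)
√(((p(632, -818) + √(531275 + 268937)) - 1477783) + w) = √((((-1234 - 469*(-818) + 761*632) + √(531275 + 268937)) - 1477783) - 1488447) = √((((-1234 + 383642 + 480952) + √800212) - 1477783) - 1488447) = √(((863360 + 2*√200053) - 1477783) - 1488447) = √((-614423 + 2*√200053) - 1488447) = √(-2102870 + 2*√200053)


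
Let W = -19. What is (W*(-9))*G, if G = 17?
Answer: 2907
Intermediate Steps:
(W*(-9))*G = -19*(-9)*17 = 171*17 = 2907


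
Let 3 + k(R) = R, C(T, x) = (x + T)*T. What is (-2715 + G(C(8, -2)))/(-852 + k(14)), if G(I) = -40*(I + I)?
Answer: 6555/841 ≈ 7.7943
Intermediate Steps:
C(T, x) = T*(T + x) (C(T, x) = (T + x)*T = T*(T + x))
k(R) = -3 + R
G(I) = -80*I
(-2715 + G(C(8, -2)))/(-852 + k(14)) = (-2715 - 640*(8 - 2))/(-852 + (-3 + 14)) = (-2715 - 640*6)/(-852 + 11) = (-2715 - 80*48)/(-841) = (-2715 - 3840)*(-1/841) = -6555*(-1/841) = 6555/841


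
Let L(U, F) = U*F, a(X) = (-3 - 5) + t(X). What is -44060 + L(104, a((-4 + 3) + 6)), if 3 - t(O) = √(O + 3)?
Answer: -44580 - 208*√2 ≈ -44874.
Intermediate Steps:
t(O) = 3 - √(3 + O) (t(O) = 3 - √(O + 3) = 3 - √(3 + O))
a(X) = -5 - √(3 + X) (a(X) = (-3 - 5) + (3 - √(3 + X)) = -8 + (3 - √(3 + X)) = -5 - √(3 + X))
L(U, F) = F*U
-44060 + L(104, a((-4 + 3) + 6)) = -44060 + (-5 - √(3 + ((-4 + 3) + 6)))*104 = -44060 + (-5 - √(3 + (-1 + 6)))*104 = -44060 + (-5 - √(3 + 5))*104 = -44060 + (-5 - √8)*104 = -44060 + (-5 - 2*√2)*104 = -44060 + (-520 - 208*√2) = -44580 - 208*√2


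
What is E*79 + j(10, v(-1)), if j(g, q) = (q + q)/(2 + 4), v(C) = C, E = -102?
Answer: -24175/3 ≈ -8058.3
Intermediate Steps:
j(g, q) = q/3 (j(g, q) = (2*q)/6 = (2*q)*(⅙) = q/3)
E*79 + j(10, v(-1)) = -102*79 + (⅓)*(-1) = -8058 - ⅓ = -24175/3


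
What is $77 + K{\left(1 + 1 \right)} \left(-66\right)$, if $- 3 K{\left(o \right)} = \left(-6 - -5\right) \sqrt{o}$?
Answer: $77 - 22 \sqrt{2} \approx 45.887$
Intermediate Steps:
$K{\left(o \right)} = \frac{\sqrt{o}}{3}$ ($K{\left(o \right)} = - \frac{\left(-6 - -5\right) \sqrt{o}}{3} = - \frac{\left(-6 + 5\right) \sqrt{o}}{3} = - \frac{\left(-1\right) \sqrt{o}}{3} = \frac{\sqrt{o}}{3}$)
$77 + K{\left(1 + 1 \right)} \left(-66\right) = 77 + \frac{\sqrt{1 + 1}}{3} \left(-66\right) = 77 + \frac{\sqrt{2}}{3} \left(-66\right) = 77 - 22 \sqrt{2}$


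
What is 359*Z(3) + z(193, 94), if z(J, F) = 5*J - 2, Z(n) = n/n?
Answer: 1322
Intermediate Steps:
Z(n) = 1
z(J, F) = -2 + 5*J
359*Z(3) + z(193, 94) = 359*1 + (-2 + 5*193) = 359 + (-2 + 965) = 359 + 963 = 1322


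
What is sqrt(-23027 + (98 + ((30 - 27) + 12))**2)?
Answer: I*sqrt(10258) ≈ 101.28*I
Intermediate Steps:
sqrt(-23027 + (98 + ((30 - 27) + 12))**2) = sqrt(-23027 + (98 + (3 + 12))**2) = sqrt(-23027 + (98 + 15)**2) = sqrt(-23027 + 113**2) = sqrt(-23027 + 12769) = sqrt(-10258) = I*sqrt(10258)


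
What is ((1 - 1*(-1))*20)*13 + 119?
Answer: 639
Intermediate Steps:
((1 - 1*(-1))*20)*13 + 119 = ((1 + 1)*20)*13 + 119 = (2*20)*13 + 119 = 40*13 + 119 = 520 + 119 = 639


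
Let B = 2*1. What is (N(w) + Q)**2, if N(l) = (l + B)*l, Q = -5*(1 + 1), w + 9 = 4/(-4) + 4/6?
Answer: 276676/81 ≈ 3415.8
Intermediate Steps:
B = 2
w = -28/3 (w = -9 + (4/(-4) + 4/6) = -9 + (4*(-1/4) + 4*(1/6)) = -9 + (-1 + 2/3) = -9 - 1/3 = -28/3 ≈ -9.3333)
Q = -10 (Q = -5*2 = -10)
N(l) = l*(2 + l) (N(l) = (l + 2)*l = (2 + l)*l = l*(2 + l))
(N(w) + Q)**2 = (-28*(2 - 28/3)/3 - 10)**2 = (-28/3*(-22/3) - 10)**2 = (616/9 - 10)**2 = (526/9)**2 = 276676/81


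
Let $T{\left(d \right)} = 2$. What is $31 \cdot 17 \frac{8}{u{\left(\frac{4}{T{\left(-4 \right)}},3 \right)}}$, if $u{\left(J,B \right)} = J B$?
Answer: $\frac{2108}{3} \approx 702.67$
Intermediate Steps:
$u{\left(J,B \right)} = B J$
$31 \cdot 17 \frac{8}{u{\left(\frac{4}{T{\left(-4 \right)}},3 \right)}} = 31 \cdot 17 \frac{8}{3 \cdot \frac{4}{2}} = 527 \frac{8}{3 \cdot 4 \cdot \frac{1}{2}} = 527 \frac{8}{3 \cdot 2} = 527 \cdot \frac{8}{6} = 527 \cdot 8 \cdot \frac{1}{6} = 527 \cdot \frac{4}{3} = \frac{2108}{3}$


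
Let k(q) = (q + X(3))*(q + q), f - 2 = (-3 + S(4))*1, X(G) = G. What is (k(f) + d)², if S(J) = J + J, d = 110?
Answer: 62500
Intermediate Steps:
S(J) = 2*J
f = 7 (f = 2 + (-3 + 2*4)*1 = 2 + (-3 + 8)*1 = 2 + 5*1 = 2 + 5 = 7)
k(q) = 2*q*(3 + q) (k(q) = (q + 3)*(q + q) = (3 + q)*(2*q) = 2*q*(3 + q))
(k(f) + d)² = (2*7*(3 + 7) + 110)² = (2*7*10 + 110)² = (140 + 110)² = 250² = 62500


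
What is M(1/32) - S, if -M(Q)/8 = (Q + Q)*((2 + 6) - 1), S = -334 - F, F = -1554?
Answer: -2447/2 ≈ -1223.5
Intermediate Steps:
S = 1220 (S = -334 - 1*(-1554) = -334 + 1554 = 1220)
M(Q) = -112*Q (M(Q) = -8*(Q + Q)*((2 + 6) - 1) = -8*2*Q*(8 - 1) = -8*2*Q*7 = -112*Q)
M(1/32) - S = -112/32 - 1*1220 = -112*1/32 - 1220 = -7/2 - 1220 = -2447/2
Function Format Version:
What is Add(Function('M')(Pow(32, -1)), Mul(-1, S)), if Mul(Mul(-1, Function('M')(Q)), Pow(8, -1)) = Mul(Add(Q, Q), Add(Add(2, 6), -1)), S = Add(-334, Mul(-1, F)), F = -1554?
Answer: Rational(-2447, 2) ≈ -1223.5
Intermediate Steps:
S = 1220 (S = Add(-334, Mul(-1, -1554)) = Add(-334, 1554) = 1220)
Function('M')(Q) = Mul(-112, Q) (Function('M')(Q) = Mul(-8, Mul(Add(Q, Q), Add(Add(2, 6), -1))) = Mul(-8, Mul(Mul(2, Q), Add(8, -1))) = Mul(-8, Mul(Mul(2, Q), 7)) = Mul(-8, Mul(14, Q)) = Mul(-112, Q))
Add(Function('M')(Pow(32, -1)), Mul(-1, S)) = Add(Mul(-112, Pow(32, -1)), Mul(-1, 1220)) = Add(Mul(-112, Rational(1, 32)), -1220) = Add(Rational(-7, 2), -1220) = Rational(-2447, 2)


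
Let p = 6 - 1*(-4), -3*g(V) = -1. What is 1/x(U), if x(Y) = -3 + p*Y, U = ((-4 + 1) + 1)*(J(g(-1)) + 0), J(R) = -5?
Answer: 1/97 ≈ 0.010309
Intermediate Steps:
g(V) = ⅓ (g(V) = -⅓*(-1) = ⅓)
p = 10 (p = 6 + 4 = 10)
U = 10 (U = ((-4 + 1) + 1)*(-5 + 0) = (-3 + 1)*(-5) = -2*(-5) = 10)
x(Y) = -3 + 10*Y
1/x(U) = 1/(-3 + 10*10) = 1/(-3 + 100) = 1/97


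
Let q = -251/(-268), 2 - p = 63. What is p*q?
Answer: -15311/268 ≈ -57.131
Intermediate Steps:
p = -61 (p = 2 - 1*63 = 2 - 63 = -61)
q = 251/268 (q = -251*(-1/268) = 251/268 ≈ 0.93657)
p*q = -61*251/268 = -15311/268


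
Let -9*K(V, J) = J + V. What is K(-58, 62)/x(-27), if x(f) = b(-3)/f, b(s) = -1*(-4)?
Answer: 3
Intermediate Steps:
K(V, J) = -J/9 - V/9 (K(V, J) = -(J + V)/9 = -J/9 - V/9)
b(s) = 4
x(f) = 4/f
K(-58, 62)/x(-27) = (-1/9*62 - 1/9*(-58))/((4/(-27))) = (-62/9 + 58/9)/((4*(-1/27))) = -4/(9*(-4/27)) = -4/9*(-27/4) = 3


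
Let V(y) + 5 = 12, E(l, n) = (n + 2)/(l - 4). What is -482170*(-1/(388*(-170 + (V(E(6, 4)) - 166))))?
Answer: -241085/63826 ≈ -3.7772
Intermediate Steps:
E(l, n) = (2 + n)/(-4 + l)
V(y) = 7 (V(y) = -5 + 12 = 7)
-482170*(-1/(388*(-170 + (V(E(6, 4)) - 166)))) = -482170*(-1/(388*(-170 + (7 - 166)))) = -482170*(-1/(388*(-170 - 159))) = -482170/((-388*(-329))) = -482170/127652 = -482170*1/127652 = -241085/63826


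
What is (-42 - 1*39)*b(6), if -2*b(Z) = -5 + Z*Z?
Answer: 2511/2 ≈ 1255.5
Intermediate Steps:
b(Z) = 5/2 - Z**2/2 (b(Z) = -(-5 + Z*Z)/2 = -(-5 + Z**2)/2 = 5/2 - Z**2/2)
(-42 - 1*39)*b(6) = (-42 - 1*39)*(5/2 - 1/2*6**2) = (-42 - 39)*(5/2 - 1/2*36) = -81*(5/2 - 18) = -81*(-31/2) = 2511/2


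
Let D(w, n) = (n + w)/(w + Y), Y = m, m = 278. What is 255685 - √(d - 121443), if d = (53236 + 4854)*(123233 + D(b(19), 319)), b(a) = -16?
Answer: 255685 - 4*√7677993043127/131 ≈ 1.7108e+5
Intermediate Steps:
Y = 278
D(w, n) = (n + w)/(278 + w) (D(w, n) = (n + w)/(w + 278) = (n + w)/(278 + w))
d = 937786051705/131 (d = (53236 + 4854)*(123233 + (319 - 16)/(278 - 16)) = 58090*(123233 + 303/262) = 58090*(32287349/262) = 937786051705/131 ≈ 7.1587e+9)
255685 - √(d - 121443) = 255685 - √(937786051705/131 - 121443) = 255685 - √(937770142672/131) = 255685 - 4*√7677993043127/131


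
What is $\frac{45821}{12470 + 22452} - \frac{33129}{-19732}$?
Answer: $\frac{1030535455}{344540452} \approx 2.991$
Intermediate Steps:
$\frac{45821}{12470 + 22452} - \frac{33129}{-19732} = \frac{45821}{34922} - - \frac{33129}{19732} = 45821 \cdot \frac{1}{34922} + \frac{33129}{19732} = \frac{45821}{34922} + \frac{33129}{19732} = \frac{1030535455}{344540452}$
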